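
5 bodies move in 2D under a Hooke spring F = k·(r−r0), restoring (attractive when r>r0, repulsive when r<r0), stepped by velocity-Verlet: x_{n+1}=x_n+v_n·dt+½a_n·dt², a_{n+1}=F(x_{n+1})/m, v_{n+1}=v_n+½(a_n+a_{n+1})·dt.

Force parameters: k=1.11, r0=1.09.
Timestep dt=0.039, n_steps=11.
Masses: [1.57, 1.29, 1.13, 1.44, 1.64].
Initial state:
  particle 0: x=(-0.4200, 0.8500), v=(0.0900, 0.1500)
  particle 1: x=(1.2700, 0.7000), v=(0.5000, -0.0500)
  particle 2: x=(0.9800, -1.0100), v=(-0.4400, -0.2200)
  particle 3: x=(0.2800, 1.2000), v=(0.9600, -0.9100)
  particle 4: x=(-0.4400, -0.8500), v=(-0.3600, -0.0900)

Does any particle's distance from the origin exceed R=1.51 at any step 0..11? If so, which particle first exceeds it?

step 0: x0=(-0.4200, 0.8500) x1=(1.2700, 0.7000) x2=(0.9800, -1.0100) x3=(0.2800, 1.2000) x4=(-0.4400, -0.8500)
step 1: x0=(-0.4159, 0.8549) x1=(1.2884, 0.6971) x2=(0.9618, -1.0165) x3=(0.3176, 1.1633) x4=(-0.4532, -0.8523)
step 2: x0=(-0.4107, 0.8579) x1=(1.3047, 0.6924) x2=(0.9418, -1.0187) x3=(0.3555, 1.1242) x4=(-0.4647, -0.8521)
step 3: x0=(-0.4043, 0.8589) x1=(1.3188, 0.6858) x2=(0.9199, -1.0169) x3=(0.3935, 1.0829) x4=(-0.4745, -0.8494)
step 4: x0=(-0.3968, 0.8581) x1=(1.3307, 0.6774) x2=(0.8964, -1.0109) x3=(0.4315, 1.0394) x4=(-0.4825, -0.8443)
step 5: x0=(-0.3882, 0.8555) x1=(1.3403, 0.6670) x2=(0.8713, -1.0011) x3=(0.4694, 0.9937) x4=(-0.4887, -0.8369)
step 6: x0=(-0.3784, 0.8511) x1=(1.3479, 0.6548) x2=(0.8448, -0.9875) x3=(0.5071, 0.9461) x4=(-0.4931, -0.8272)
step 7: x0=(-0.3676, 0.8449) x1=(1.3533, 0.6408) x2=(0.8171, -0.9702) x3=(0.5444, 0.8965) x4=(-0.4957, -0.8152)
step 8: x0=(-0.3556, 0.8371) x1=(1.3566, 0.6250) x2=(0.7882, -0.9496) x3=(0.5813, 0.8453) x4=(-0.4964, -0.8010)
step 9: x0=(-0.3426, 0.8276) x1=(1.3578, 0.6075) x2=(0.7584, -0.9257) x3=(0.6175, 0.7924) x4=(-0.4955, -0.7847)
step 10: x0=(-0.3286, 0.8166) x1=(1.3572, 0.5884) x2=(0.7278, -0.8988) x3=(0.6530, 0.7381) x4=(-0.4928, -0.7665)
step 11: x0=(-0.3136, 0.8042) x1=(1.3547, 0.5677) x2=(0.6965, -0.8692) x3=(0.6877, 0.6825) x4=(-0.4884, -0.7464)

no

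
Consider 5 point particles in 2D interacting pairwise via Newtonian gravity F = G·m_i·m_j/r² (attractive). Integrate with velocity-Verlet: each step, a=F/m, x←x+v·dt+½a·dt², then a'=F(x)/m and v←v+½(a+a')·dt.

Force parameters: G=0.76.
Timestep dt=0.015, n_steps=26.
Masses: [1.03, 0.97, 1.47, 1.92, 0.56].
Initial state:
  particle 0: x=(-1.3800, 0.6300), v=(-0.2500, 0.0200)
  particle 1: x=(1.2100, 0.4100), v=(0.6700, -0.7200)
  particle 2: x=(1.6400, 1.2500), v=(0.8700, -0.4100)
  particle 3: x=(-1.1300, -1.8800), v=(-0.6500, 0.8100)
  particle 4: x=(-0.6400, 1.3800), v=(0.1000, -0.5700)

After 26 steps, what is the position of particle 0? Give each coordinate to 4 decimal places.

step 0: x0=(-1.3800, 0.6300) x1=(1.2100, 0.4100) x2=(1.6400, 1.2500) x3=(-1.1300, -1.8800) x4=(-0.6400, 1.3800)
step 1: x0=(-1.3837, 0.6303) x1=(1.2201, 0.3993) x2=(1.6530, 1.2438) x3=(-1.1397, -1.8678) x4=(-0.6385, 1.3714)
step 2: x0=(-1.3873, 0.6306) x1=(1.2302, 0.3889) x2=(1.6658, 1.2373) x3=(-1.1495, -1.8556) x4=(-0.6371, 1.3626)
step 3: x0=(-1.3907, 0.6310) x1=(1.2404, 0.3787) x2=(1.6786, 1.2307) x3=(-1.1592, -1.8433) x4=(-0.6357, 1.3536)
step 4: x0=(-1.3941, 0.6313) x1=(1.2507, 0.3687) x2=(1.6911, 1.2240) x3=(-1.1688, -1.8309) x4=(-0.6343, 1.3445)
step 5: x0=(-1.3973, 0.6316) x1=(1.2610, 0.3590) x2=(1.7036, 1.2170) x3=(-1.1785, -1.8185) x4=(-0.6330, 1.3352)
step 6: x0=(-1.4004, 0.6320) x1=(1.2714, 0.3495) x2=(1.7159, 1.2099) x3=(-1.1881, -1.8061) x4=(-0.6317, 1.3258)
step 7: x0=(-1.4034, 0.6324) x1=(1.2818, 0.3402) x2=(1.7281, 1.2026) x3=(-1.1978, -1.7935) x4=(-0.6305, 1.3162)
step 8: x0=(-1.4063, 0.6327) x1=(1.2923, 0.3312) x2=(1.7402, 1.1951) x3=(-1.2074, -1.7809) x4=(-0.6293, 1.3064)
step 9: x0=(-1.4090, 0.6331) x1=(1.3028, 0.3223) x2=(1.7521, 1.1875) x3=(-1.2169, -1.7683) x4=(-0.6282, 1.2965)
step 10: x0=(-1.4116, 0.6335) x1=(1.3134, 0.3138) x2=(1.7640, 1.1797) x3=(-1.2265, -1.7556) x4=(-0.6271, 1.2864)
step 11: x0=(-1.4141, 0.6339) x1=(1.3241, 0.3054) x2=(1.7756, 1.1717) x3=(-1.2360, -1.7428) x4=(-0.6261, 1.2762)
step 12: x0=(-1.4165, 0.6343) x1=(1.3348, 0.2973) x2=(1.7872, 1.1635) x3=(-1.2455, -1.7300) x4=(-0.6252, 1.2658)
step 13: x0=(-1.4188, 0.6347) x1=(1.3456, 0.2893) x2=(1.7986, 1.1552) x3=(-1.2550, -1.7171) x4=(-0.6243, 1.2552)
step 14: x0=(-1.4209, 0.6351) x1=(1.3564, 0.2817) x2=(1.8100, 1.1467) x3=(-1.2645, -1.7041) x4=(-0.6236, 1.2445)
step 15: x0=(-1.4229, 0.6354) x1=(1.3673, 0.2742) x2=(1.8211, 1.1380) x3=(-1.2739, -1.6911) x4=(-0.6228, 1.2336)
step 16: x0=(-1.4248, 0.6358) x1=(1.3782, 0.2670) x2=(1.8322, 1.1292) x3=(-1.2834, -1.6780) x4=(-0.6222, 1.2226)
step 17: x0=(-1.4266, 0.6362) x1=(1.3893, 0.2600) x2=(1.8431, 1.1202) x3=(-1.2928, -1.6649) x4=(-0.6216, 1.2114)
step 18: x0=(-1.4283, 0.6366) x1=(1.4003, 0.2532) x2=(1.8539, 1.1111) x3=(-1.3021, -1.6517) x4=(-0.6211, 1.2000)
step 19: x0=(-1.4298, 0.6370) x1=(1.4114, 0.2467) x2=(1.8646, 1.1017) x3=(-1.3115, -1.6384) x4=(-0.6208, 1.1885)
step 20: x0=(-1.4312, 0.6373) x1=(1.4226, 0.2403) x2=(1.8751, 1.0922) x3=(-1.3208, -1.6251) x4=(-0.6204, 1.1769)
step 21: x0=(-1.4324, 0.6377) x1=(1.4339, 0.2343) x2=(1.8856, 1.0825) x3=(-1.3301, -1.6117) x4=(-0.6202, 1.1651)
step 22: x0=(-1.4335, 0.6380) x1=(1.4452, 0.2284) x2=(1.8958, 1.0727) x3=(-1.3394, -1.5983) x4=(-0.6201, 1.1531)
step 23: x0=(-1.4345, 0.6384) x1=(1.4566, 0.2228) x2=(1.9060, 1.0627) x3=(-1.3487, -1.5848) x4=(-0.6201, 1.1409)
step 24: x0=(-1.4354, 0.6387) x1=(1.4680, 0.2174) x2=(1.9160, 1.0525) x3=(-1.3579, -1.5712) x4=(-0.6202, 1.1287)
step 25: x0=(-1.4361, 0.6390) x1=(1.4796, 0.2123) x2=(1.9259, 1.0421) x3=(-1.3671, -1.5575) x4=(-0.6204, 1.1162)
step 26: x0=(-1.4367, 0.6393) x1=(1.4912, 0.2074) x2=(1.9357, 1.0316) x3=(-1.3763, -1.5438) x4=(-0.6207, 1.1036)

(-1.4367, 0.6393)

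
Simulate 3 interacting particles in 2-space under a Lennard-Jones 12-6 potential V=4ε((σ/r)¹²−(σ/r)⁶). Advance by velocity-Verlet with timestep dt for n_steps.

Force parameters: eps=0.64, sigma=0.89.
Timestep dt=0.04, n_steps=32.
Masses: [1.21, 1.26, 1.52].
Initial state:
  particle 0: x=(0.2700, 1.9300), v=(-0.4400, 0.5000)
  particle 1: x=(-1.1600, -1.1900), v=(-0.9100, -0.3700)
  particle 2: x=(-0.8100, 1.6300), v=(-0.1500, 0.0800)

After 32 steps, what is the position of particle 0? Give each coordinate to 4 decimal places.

(-0.3596, 2.5229)

step 0: x0=(0.2700, 1.9300) x1=(-1.1600, -1.1900) x2=(-0.8100, 1.6300)
step 1: x0=(0.2513, 1.9497) x1=(-1.1964, -1.2048) x2=(-0.8151, 1.6334)
step 2: x0=(0.2304, 1.9687) x1=(-1.2328, -1.2196) x2=(-0.8185, 1.6374)
step 3: x0=(0.2074, 1.9871) x1=(-1.2692, -1.2344) x2=(-0.8202, 1.6419)
step 4: x0=(0.1822, 2.0048) x1=(-1.3056, -1.2491) x2=(-0.8202, 1.6469)
step 5: x0=(0.1551, 2.0217) x1=(-1.3420, -1.2639) x2=(-0.8186, 1.6525)
step 6: x0=(0.1265, 2.0381) x1=(-1.3784, -1.2787) x2=(-0.8158, 1.6586)
step 7: x0=(0.0970, 2.0541) x1=(-1.4148, -1.2934) x2=(-0.8124, 1.6649)
step 8: x0=(0.0682, 2.0704) x1=(-1.4512, -1.3082) x2=(-0.8094, 1.6710)
step 9: x0=(0.0421, 2.0880) x1=(-1.4875, -1.3229) x2=(-0.8087, 1.6761)
step 10: x0=(0.0214, 2.1081) x1=(-1.5239, -1.3377) x2=(-0.8122, 1.6791)
step 11: x0=(0.0071, 2.1316) x1=(-1.5603, -1.3524) x2=(-0.8209, 1.6795)
step 12: x0=(-0.0016, 2.1581) x1=(-1.5967, -1.3671) x2=(-0.8340, 1.6775)
step 13: x0=(-0.0074, 2.1863) x1=(-1.6331, -1.3819) x2=(-0.8494, 1.6741)
step 14: x0=(-0.0123, 2.2150) x1=(-1.6695, -1.3966) x2=(-0.8655, 1.6703)
step 15: x0=(-0.0179, 2.2433) x1=(-1.7058, -1.4113) x2=(-0.8811, 1.6668)
step 16: x0=(-0.0247, 2.2708) x1=(-1.7422, -1.4260) x2=(-0.8957, 1.6640)
step 17: x0=(-0.0333, 2.2971) x1=(-1.7786, -1.4408) x2=(-0.9089, 1.6622)
step 18: x0=(-0.0436, 2.3220) x1=(-1.8150, -1.4555) x2=(-0.9207, 1.6613)
step 19: x0=(-0.0557, 2.3456) x1=(-1.8514, -1.4702) x2=(-0.9311, 1.6616)
step 20: x0=(-0.0697, 2.3678) x1=(-1.8877, -1.4849) x2=(-0.9400, 1.6630)
step 21: x0=(-0.0854, 2.3886) x1=(-1.9241, -1.4996) x2=(-0.9476, 1.6655)
step 22: x0=(-0.1028, 2.4080) x1=(-1.9605, -1.5143) x2=(-0.9537, 1.6691)
step 23: x0=(-0.1219, 2.4258) x1=(-1.9969, -1.5290) x2=(-0.9585, 1.6739)
step 24: x0=(-0.1427, 2.4422) x1=(-2.0332, -1.5437) x2=(-0.9620, 1.6800)
step 25: x0=(-0.1652, 2.4570) x1=(-2.0696, -1.5584) x2=(-0.9641, 1.6872)
step 26: x0=(-0.1893, 2.4702) x1=(-2.1060, -1.5731) x2=(-0.9650, 1.6957)
step 27: x0=(-0.2150, 2.4818) x1=(-2.1424, -1.5878) x2=(-0.9645, 1.7055)
step 28: x0=(-0.2423, 2.4918) x1=(-2.1787, -1.6025) x2=(-0.9629, 1.7166)
step 29: x0=(-0.2709, 2.5004) x1=(-2.2151, -1.6172) x2=(-0.9602, 1.7288)
step 30: x0=(-0.3004, 2.5079) x1=(-2.2515, -1.6319) x2=(-0.9566, 1.7419)
step 31: x0=(-0.3304, 2.5149) x1=(-2.2878, -1.6465) x2=(-0.9528, 1.7553)
step 32: x0=(-0.3596, 2.5229) x1=(-2.3242, -1.6612) x2=(-0.9497, 1.7679)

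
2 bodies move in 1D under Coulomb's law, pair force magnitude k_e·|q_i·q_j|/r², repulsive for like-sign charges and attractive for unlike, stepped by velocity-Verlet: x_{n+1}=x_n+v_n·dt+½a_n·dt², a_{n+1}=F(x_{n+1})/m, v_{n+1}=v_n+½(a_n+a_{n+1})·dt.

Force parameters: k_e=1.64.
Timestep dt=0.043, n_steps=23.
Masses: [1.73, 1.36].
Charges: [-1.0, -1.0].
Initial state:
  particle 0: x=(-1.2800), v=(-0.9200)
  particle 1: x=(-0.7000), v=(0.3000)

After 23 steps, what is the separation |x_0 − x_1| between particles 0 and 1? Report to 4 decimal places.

step 0: x0=(-1.2800) x1=(-0.7000)
step 1: x0=(-1.3222) x1=(-0.6838)
step 2: x0=(-1.3686) x1=(-0.6621)
step 3: x0=(-1.4186) x1=(-0.6359)
step 4: x0=(-1.4714) x1=(-0.6062)
step 5: x0=(-1.5266) x1=(-0.5734)
step 6: x0=(-1.5837) x1=(-0.5382)
step 7: x0=(-1.6425) x1=(-0.5009)
step 8: x0=(-1.7025) x1=(-0.4619)
step 9: x0=(-1.7637) x1=(-0.4215)
step 10: x0=(-1.8259) x1=(-0.3798)
step 11: x0=(-1.8889) x1=(-0.3371)
step 12: x0=(-1.9526) x1=(-0.2935)
step 13: x0=(-2.0170) x1=(-0.2490)
step 14: x0=(-2.0819) x1=(-0.2038)
step 15: x0=(-2.1474) x1=(-0.1580)
step 16: x0=(-2.2132) x1=(-0.1116)
step 17: x0=(-2.2795) x1=(-0.0648)
step 18: x0=(-2.3461) x1=(-0.0174)
step 19: x0=(-2.4131) x1=(0.0303)
step 20: x0=(-2.4803) x1=(0.0784)
step 21: x0=(-2.5478) x1=(0.1269)
step 22: x0=(-2.6156) x1=(0.1756)
step 23: x0=(-2.6836) x1=(0.2247)

2.9083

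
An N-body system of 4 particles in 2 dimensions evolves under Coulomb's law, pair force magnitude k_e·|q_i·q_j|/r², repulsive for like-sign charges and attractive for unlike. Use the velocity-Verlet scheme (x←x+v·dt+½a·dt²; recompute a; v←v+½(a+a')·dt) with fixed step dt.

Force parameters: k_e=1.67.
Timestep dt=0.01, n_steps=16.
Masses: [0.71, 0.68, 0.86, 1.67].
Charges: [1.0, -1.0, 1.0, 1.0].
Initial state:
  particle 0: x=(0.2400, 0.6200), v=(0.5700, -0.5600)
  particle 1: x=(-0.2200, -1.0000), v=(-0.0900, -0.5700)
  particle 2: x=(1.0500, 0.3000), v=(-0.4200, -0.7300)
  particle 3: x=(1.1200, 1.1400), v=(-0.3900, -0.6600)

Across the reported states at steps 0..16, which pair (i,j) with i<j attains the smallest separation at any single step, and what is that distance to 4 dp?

pair (0,2), distance 0.8262

step 0: x0=(0.2400, 0.6200) x1=(-0.2200, -1.0000) x2=(1.0500, 0.3000) x3=(1.1200, 1.1400)
step 1: x0=(0.2454, 0.6144) x1=(-0.2209, -1.0056) x2=(1.0459, 0.2925) x3=(1.1161, 1.1335)
step 2: x0=(0.2504, 0.6086) x1=(-0.2216, -1.0111) x2=(1.0420, 0.2846) x3=(1.1124, 1.1272)
step 3: x0=(0.2548, 0.6028) x1=(-0.2223, -1.0163) x2=(1.0382, 0.2763) x3=(1.1087, 1.1210)
step 4: x0=(0.2587, 0.5970) x1=(-0.2228, -1.0214) x2=(1.0346, 0.2675) x3=(1.1051, 1.1150)
step 5: x0=(0.2620, 0.5910) x1=(-0.2233, -1.0264) x2=(1.0313, 0.2583) x3=(1.1016, 1.1092)
step 6: x0=(0.2649, 0.5850) x1=(-0.2237, -1.0312) x2=(1.0281, 0.2488) x3=(1.0982, 1.1036)
step 7: x0=(0.2671, 0.5789) x1=(-0.2239, -1.0357) x2=(1.0251, 0.2388) x3=(1.0949, 1.0981)
step 8: x0=(0.2689, 0.5728) x1=(-0.2241, -1.0402) x2=(1.0223, 0.2283) x3=(1.0916, 1.0929)
step 9: x0=(0.2701, 0.5665) x1=(-0.2242, -1.0444) x2=(1.0196, 0.2175) x3=(1.0885, 1.0878)
step 10: x0=(0.2707, 0.5602) x1=(-0.2241, -1.0485) x2=(1.0172, 0.2063) x3=(1.0854, 1.0828)
step 11: x0=(0.2708, 0.5539) x1=(-0.2240, -1.0524) x2=(1.0150, 0.1946) x3=(1.0825, 1.0781)
step 12: x0=(0.2704, 0.5474) x1=(-0.2237, -1.0562) x2=(1.0130, 0.1825) x3=(1.0796, 1.0735)
step 13: x0=(0.2694, 0.5409) x1=(-0.2234, -1.0597) x2=(1.0111, 0.1700) x3=(1.0768, 1.0691)
step 14: x0=(0.2678, 0.5344) x1=(-0.2230, -1.0631) x2=(1.0095, 0.1571) x3=(1.0742, 1.0649)
step 15: x0=(0.2658, 0.5277) x1=(-0.2224, -1.0663) x2=(1.0080, 0.1438) x3=(1.0716, 1.0608)
step 16: x0=(0.2631, 0.5210) x1=(-0.2218, -1.0694) x2=(1.0067, 0.1301) x3=(1.0691, 1.0569)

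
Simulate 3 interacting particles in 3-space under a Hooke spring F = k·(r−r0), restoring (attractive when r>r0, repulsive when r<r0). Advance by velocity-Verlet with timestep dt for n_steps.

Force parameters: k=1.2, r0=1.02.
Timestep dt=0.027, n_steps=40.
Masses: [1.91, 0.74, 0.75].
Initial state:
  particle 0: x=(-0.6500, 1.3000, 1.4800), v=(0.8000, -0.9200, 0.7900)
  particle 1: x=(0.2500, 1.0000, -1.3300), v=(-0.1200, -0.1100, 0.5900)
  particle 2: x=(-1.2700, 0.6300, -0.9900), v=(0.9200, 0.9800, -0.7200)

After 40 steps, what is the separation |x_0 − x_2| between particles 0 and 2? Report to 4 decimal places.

2.0974

step 0: x0=(-0.6500, 1.3000, 1.4800) x1=(0.2500, 1.0000, -1.3300) x2=(-1.2700, 0.6300, -0.9900)
step 1: x0=(-0.6284, 1.2750, 1.5006) x1=(0.2461, 0.9971, -1.3129) x2=(-1.2446, 0.6568, -1.0086)
step 2: x0=(-0.6066, 1.2498, 1.5196) x1=(0.2409, 0.9942, -1.2935) x2=(-1.2182, 0.6841, -1.0256)
step 3: x0=(-0.5848, 1.2243, 1.5370) x1=(0.2345, 0.9914, -1.2718) x2=(-1.1908, 0.7120, -1.0408)
step 4: x0=(-0.5629, 1.1986, 1.5529) x1=(0.2269, 0.9887, -1.2479) x2=(-1.1624, 0.7404, -1.0542)
step 5: x0=(-0.5410, 1.1727, 1.5672) x1=(0.2182, 0.9861, -1.2218) x2=(-1.1331, 0.7692, -1.0658)
step 6: x0=(-0.5189, 1.1467, 1.5799) x1=(0.2086, 0.9836, -1.1934) x2=(-1.1030, 0.7983, -1.0755)
step 7: x0=(-0.4969, 1.1205, 1.5910) x1=(0.1981, 0.9811, -1.1630) x2=(-1.0721, 0.8277, -1.0833)
step 8: x0=(-0.4748, 1.0942, 1.6006) x1=(0.1867, 0.9787, -1.1304) x2=(-1.0405, 0.8574, -1.0892)
step 9: x0=(-0.4527, 1.0677, 1.6085) x1=(0.1745, 0.9763, -1.0957) x2=(-1.0082, 0.8873, -1.0931)
step 10: x0=(-0.4305, 1.0412, 1.6149) x1=(0.1617, 0.9741, -1.0591) x2=(-0.9753, 0.9173, -1.0950)
step 11: x0=(-0.4084, 1.0147, 1.6198) x1=(0.1483, 0.9718, -1.0204) x2=(-0.9419, 0.9475, -1.0949)
step 12: x0=(-0.3862, 0.9881, 1.6231) x1=(0.1345, 0.9696, -0.9798) x2=(-0.9080, 0.9777, -1.0928)
step 13: x0=(-0.3640, 0.9615, 1.6249) x1=(0.1202, 0.9674, -0.9373) x2=(-0.8737, 1.0079, -1.0887)
step 14: x0=(-0.3419, 0.9349, 1.6252) x1=(0.1055, 0.9652, -0.8930) x2=(-0.8390, 1.0380, -1.0826)
step 15: x0=(-0.3198, 0.9083, 1.6240) x1=(0.0907, 0.9629, -0.8469) x2=(-0.8040, 1.0681, -1.0745)
step 16: x0=(-0.2977, 0.8818, 1.6214) x1=(0.0756, 0.9607, -0.7990) x2=(-0.7688, 1.0981, -1.0645)
step 17: x0=(-0.2756, 0.8554, 1.6174) x1=(0.0604, 0.9583, -0.7494) x2=(-0.7333, 1.1279, -1.0525)
step 18: x0=(-0.2536, 0.8291, 1.6119) x1=(0.0452, 0.9558, -0.6981) x2=(-0.6977, 1.1576, -1.0387)
step 19: x0=(-0.2316, 0.8029, 1.6052) x1=(0.0299, 0.9532, -0.6453) x2=(-0.6619, 1.1871, -1.0230)
step 20: x0=(-0.2097, 0.7769, 1.5971) x1=(0.0147, 0.9505, -0.5908) x2=(-0.6261, 1.2164, -1.0055)
step 21: x0=(-0.1879, 0.7511, 1.5877) x1=(-0.0005, 0.9475, -0.5348) x2=(-0.5901, 1.2454, -0.9863)
step 22: x0=(-0.1661, 0.7254, 1.5771) x1=(-0.0156, 0.9443, -0.4774) x2=(-0.5540, 1.2742, -0.9654)
step 23: x0=(-0.1444, 0.6999, 1.5653) x1=(-0.0306, 0.9409, -0.4185) x2=(-0.5178, 1.3027, -0.9428)
step 24: x0=(-0.1227, 0.6747, 1.5524) x1=(-0.0455, 0.9372, -0.3584) x2=(-0.4815, 1.3309, -0.9186)
step 25: x0=(-0.1012, 0.6497, 1.5383) x1=(-0.0603, 0.9333, -0.2970) x2=(-0.4451, 1.3588, -0.8928)
step 26: x0=(-0.0797, 0.6249, 1.5232) x1=(-0.0751, 0.9291, -0.2345) x2=(-0.4086, 1.3862, -0.8655)
step 27: x0=(-0.0584, 0.6004, 1.5072) x1=(-0.0898, 0.9246, -0.1709) x2=(-0.3719, 1.4133, -0.8367)
step 28: x0=(-0.0371, 0.5762, 1.4901) x1=(-0.1044, 0.9199, -0.1064) x2=(-0.3350, 1.4398, -0.8064)
step 29: x0=(-0.0159, 0.5523, 1.4722) x1=(-0.1189, 0.9150, -0.0411) x2=(-0.2980, 1.4659, -0.7746)
step 30: x0=(0.0052, 0.5287, 1.4535) x1=(-0.1334, 0.9098, 0.0249) x2=(-0.2608, 1.4914, -0.7413)
step 31: x0=(0.0262, 0.5054, 1.4339) x1=(-0.1478, 0.9044, 0.0915) x2=(-0.2234, 1.5163, -0.7067)
step 32: x0=(0.0471, 0.4824, 1.4136) x1=(-0.1621, 0.8990, 0.1586) x2=(-0.1859, 1.5405, -0.6706)
step 33: x0=(0.0680, 0.4597, 1.3927) x1=(-0.1764, 0.8934, 0.2260) x2=(-0.1482, 1.5640, -0.6331)
step 34: x0=(0.0887, 0.4374, 1.3711) x1=(-0.1907, 0.8878, 0.2935) x2=(-0.1104, 1.5868, -0.5943)
step 35: x0=(0.1094, 0.4153, 1.3490) x1=(-0.2049, 0.8821, 0.3612) x2=(-0.0724, 1.6087, -0.5540)
step 36: x0=(0.1301, 0.3936, 1.3263) x1=(-0.2190, 0.8766, 0.4288) x2=(-0.0344, 1.6297, -0.5124)
step 37: x0=(0.1506, 0.3723, 1.3031) x1=(-0.2330, 0.8711, 0.4964) x2=(0.0037, 1.6498, -0.4695)
step 38: x0=(0.1712, 0.3512, 1.2796) x1=(-0.2470, 0.8659, 0.5637) x2=(0.0419, 1.6690, -0.4252)
step 39: x0=(0.1917, 0.3304, 1.2556) x1=(-0.2610, 0.8608, 0.6307) x2=(0.0801, 1.6871, -0.3797)
step 40: x0=(0.2122, 0.3099, 1.2312) x1=(-0.2749, 0.8561, 0.6973) x2=(0.1182, 1.7042, -0.3328)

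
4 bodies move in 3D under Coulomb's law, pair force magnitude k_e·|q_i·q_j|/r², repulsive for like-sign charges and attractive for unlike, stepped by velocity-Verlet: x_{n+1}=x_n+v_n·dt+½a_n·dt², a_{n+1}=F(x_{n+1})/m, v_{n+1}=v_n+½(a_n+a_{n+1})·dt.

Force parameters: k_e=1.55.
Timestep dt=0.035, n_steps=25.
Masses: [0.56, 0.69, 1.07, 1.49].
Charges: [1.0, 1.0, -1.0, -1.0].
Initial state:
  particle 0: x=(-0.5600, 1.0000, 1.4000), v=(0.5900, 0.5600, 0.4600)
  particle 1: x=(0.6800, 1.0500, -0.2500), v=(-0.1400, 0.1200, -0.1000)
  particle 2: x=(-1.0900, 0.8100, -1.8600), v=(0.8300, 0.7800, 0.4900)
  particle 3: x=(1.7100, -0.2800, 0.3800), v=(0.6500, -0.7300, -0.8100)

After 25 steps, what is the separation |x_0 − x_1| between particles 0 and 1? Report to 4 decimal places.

2.5888

step 0: x0=(-0.5600, 1.0000, 1.4000) x1=(0.6800, 1.0500, -0.2500) x2=(-1.0900, 0.8100, -1.8600) x3=(1.7100, -0.2800, 0.3800)
step 1: x0=(-0.5394, 1.0195, 1.4162) x1=(0.6754, 1.0539, -0.2538) x2=(-1.0609, 0.8373, -1.8427) x3=(1.7326, -0.3054, 0.3516)
step 2: x0=(-0.5191, 1.0387, 1.4326) x1=(0.6712, 1.0571, -0.2581) x2=(-1.0316, 0.8648, -1.8251) x3=(1.7549, -0.3304, 0.3233)
step 3: x0=(-0.4989, 1.0578, 1.4491) x1=(0.6675, 1.0597, -0.2631) x2=(-1.0021, 0.8922, -1.8072) x3=(1.7770, -0.3552, 0.2949)
step 4: x0=(-0.4788, 1.0766, 1.4658) x1=(0.6643, 1.0616, -0.2687) x2=(-0.9725, 0.9198, -1.7890) x3=(1.7988, -0.3796, 0.2665)
step 5: x0=(-0.4590, 1.0952, 1.4828) x1=(0.6615, 1.0630, -0.2750) x2=(-0.9427, 0.9475, -1.7704) x3=(1.8203, -0.4037, 0.2381)
step 6: x0=(-0.4393, 1.1137, 1.4999) x1=(0.6590, 1.0637, -0.2821) x2=(-0.9126, 0.9752, -1.7515) x3=(1.8416, -0.4275, 0.2098)
step 7: x0=(-0.4198, 1.1319, 1.5172) x1=(0.6568, 1.0639, -0.2899) x2=(-0.8824, 1.0030, -1.7323) x3=(1.8627, -0.4510, 0.1815)
step 8: x0=(-0.4005, 1.1500, 1.5347) x1=(0.6549, 1.0635, -0.2985) x2=(-0.8520, 1.0308, -1.7127) x3=(1.8836, -0.4743, 0.1532)
step 9: x0=(-0.3814, 1.1679, 1.5524) x1=(0.6533, 1.0626, -0.3079) x2=(-0.8213, 1.0588, -1.6927) x3=(1.9042, -0.4973, 0.1250)
step 10: x0=(-0.3624, 1.1857, 1.5703) x1=(0.6519, 1.0611, -0.3182) x2=(-0.7904, 1.0868, -1.6723) x3=(1.9247, -0.5201, 0.0968)
step 11: x0=(-0.3436, 1.2033, 1.5883) x1=(0.6506, 1.0592, -0.3293) x2=(-0.7593, 1.1148, -1.6515) x3=(1.9449, -0.5425, 0.0686)
step 12: x0=(-0.3249, 1.2208, 1.6066) x1=(0.6495, 1.0567, -0.3414) x2=(-0.7279, 1.1429, -1.6303) x3=(1.9649, -0.5648, 0.0405)
step 13: x0=(-0.3063, 1.2382, 1.6250) x1=(0.6484, 1.0537, -0.3544) x2=(-0.6962, 1.1711, -1.6087) x3=(1.9848, -0.5868, 0.0124)
step 14: x0=(-0.2879, 1.2555, 1.6435) x1=(0.6474, 1.0503, -0.3683) x2=(-0.6642, 1.1993, -1.5866) x3=(2.0045, -0.6086, -0.0156)
step 15: x0=(-0.2696, 1.2726, 1.6623) x1=(0.6463, 1.0465, -0.3832) x2=(-0.6319, 1.2275, -1.5640) x3=(2.0240, -0.6302, -0.0435)
step 16: x0=(-0.2515, 1.2897, 1.6811) x1=(0.6451, 1.0423, -0.3992) x2=(-0.5992, 1.2557, -1.5409) x3=(2.0434, -0.6515, -0.0714)
step 17: x0=(-0.2334, 1.3067, 1.7001) x1=(0.6439, 1.0377, -0.4161) x2=(-0.5662, 1.2840, -1.5173) x3=(2.0626, -0.6727, -0.0993)
step 18: x0=(-0.2154, 1.3236, 1.7193) x1=(0.6424, 1.0328, -0.4342) x2=(-0.5328, 1.3122, -1.4931) x3=(2.0816, -0.6937, -0.1270)
step 19: x0=(-0.1976, 1.3404, 1.7385) x1=(0.6407, 1.0276, -0.4533) x2=(-0.4990, 1.3404, -1.4684) x3=(2.1005, -0.7145, -0.1548)
step 20: x0=(-0.1798, 1.3571, 1.7578) x1=(0.6386, 1.0221, -0.4736) x2=(-0.4647, 1.3685, -1.4431) x3=(2.1193, -0.7351, -0.1824)
step 21: x0=(-0.1620, 1.3738, 1.7773) x1=(0.6362, 1.0165, -0.4950) x2=(-0.4299, 1.3965, -1.4171) x3=(2.1379, -0.7555, -0.2101)
step 22: x0=(-0.1444, 1.3905, 1.7968) x1=(0.6332, 1.0108, -0.5176) x2=(-0.3947, 1.4244, -1.3905) x3=(2.1564, -0.7757, -0.2376)
step 23: x0=(-0.1268, 1.4070, 1.8163) x1=(0.6298, 1.0050, -0.5414) x2=(-0.3588, 1.4521, -1.3632) x3=(2.1747, -0.7958, -0.2651)
step 24: x0=(-0.1092, 1.4236, 1.8359) x1=(0.6257, 0.9993, -0.5665) x2=(-0.3224, 1.4795, -1.3353) x3=(2.1930, -0.8158, -0.2926)
step 25: x0=(-0.0917, 1.4401, 1.8556) x1=(0.6209, 0.9938, -0.5929) x2=(-0.2853, 1.5067, -1.3065) x3=(2.2111, -0.8355, -0.3200)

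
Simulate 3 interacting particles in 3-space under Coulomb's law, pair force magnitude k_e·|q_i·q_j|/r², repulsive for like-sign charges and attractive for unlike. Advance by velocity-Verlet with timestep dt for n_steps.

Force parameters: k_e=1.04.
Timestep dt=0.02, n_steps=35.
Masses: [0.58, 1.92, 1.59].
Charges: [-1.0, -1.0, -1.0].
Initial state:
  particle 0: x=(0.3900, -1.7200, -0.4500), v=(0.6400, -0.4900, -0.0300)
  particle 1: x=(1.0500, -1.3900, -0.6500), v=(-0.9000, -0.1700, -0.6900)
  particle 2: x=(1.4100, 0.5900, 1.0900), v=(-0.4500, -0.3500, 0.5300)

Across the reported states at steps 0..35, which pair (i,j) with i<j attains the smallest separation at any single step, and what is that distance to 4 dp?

pair (0,1), distance 0.6937

step 0: x0=(0.3900, -1.7200, -0.4500) x1=(1.0500, -1.3900, -0.6500) x2=(1.4100, 0.5900, 1.0900)
step 1: x0=(0.4023, -1.7301, -0.4505) x1=(1.0322, -1.3933, -0.6639) x2=(1.4010, 0.5830, 1.1006)
step 2: x0=(0.4134, -1.7408, -0.4506) x1=(1.0146, -1.3965, -0.6778) x2=(1.3920, 0.5761, 1.1113)
step 3: x0=(0.4234, -1.7523, -0.4504) x1=(0.9975, -1.3995, -0.6920) x2=(1.3831, 0.5692, 1.1220)
step 4: x0=(0.4322, -1.7645, -0.4497) x1=(0.9806, -1.4023, -0.7063) x2=(1.3741, 0.5624, 1.1327)
step 5: x0=(0.4399, -1.7775, -0.4485) x1=(0.9641, -1.4050, -0.7208) x2=(1.3652, 0.5556, 1.1435)
step 6: x0=(0.4465, -1.7913, -0.4468) x1=(0.9479, -1.4074, -0.7354) x2=(1.3563, 0.5489, 1.1543)
step 7: x0=(0.4520, -1.8061, -0.4446) x1=(0.9320, -1.4095, -0.7503) x2=(1.3474, 0.5422, 1.1652)
step 8: x0=(0.4564, -1.8217, -0.4417) x1=(0.9165, -1.4115, -0.7654) x2=(1.3385, 0.5356, 1.1761)
step 9: x0=(0.4598, -1.8383, -0.4382) x1=(0.9012, -1.4132, -0.7807) x2=(1.3296, 0.5290, 1.1870)
step 10: x0=(0.4623, -1.8558, -0.4340) x1=(0.8862, -1.4146, -0.7963) x2=(1.3207, 0.5225, 1.1980)
step 11: x0=(0.4639, -1.8743, -0.4292) x1=(0.8715, -1.4158, -0.8121) x2=(1.3119, 0.5160, 1.2090)
step 12: x0=(0.4647, -1.8937, -0.4236) x1=(0.8570, -1.4168, -0.8281) x2=(1.3030, 0.5095, 1.2201)
step 13: x0=(0.4648, -1.9140, -0.4174) x1=(0.8426, -1.4175, -0.8444) x2=(1.2942, 0.5031, 1.2311)
step 14: x0=(0.4643, -1.9353, -0.4105) x1=(0.8285, -1.4180, -0.8609) x2=(1.2854, 0.4968, 1.2423)
step 15: x0=(0.4632, -1.9573, -0.4030) x1=(0.8146, -1.4182, -0.8776) x2=(1.2766, 0.4904, 1.2535)
step 16: x0=(0.4615, -1.9802, -0.3948) x1=(0.8008, -1.4183, -0.8946) x2=(1.2678, 0.4842, 1.2647)
step 17: x0=(0.4594, -2.0038, -0.3860) x1=(0.7871, -1.4181, -0.9117) x2=(1.2591, 0.4779, 1.2759)
step 18: x0=(0.4569, -2.0282, -0.3767) x1=(0.7735, -1.4178, -0.9291) x2=(1.2503, 0.4717, 1.2872)
step 19: x0=(0.4541, -2.0533, -0.3668) x1=(0.7600, -1.4173, -0.9467) x2=(1.2415, 0.4656, 1.2985)
step 20: x0=(0.4509, -2.0791, -0.3565) x1=(0.7466, -1.4166, -0.9644) x2=(1.2328, 0.4595, 1.3099)
step 21: x0=(0.4475, -2.1054, -0.3456) x1=(0.7333, -1.4158, -0.9823) x2=(1.2241, 0.4534, 1.3213)
step 22: x0=(0.4438, -2.1324, -0.3343) x1=(0.7200, -1.4148, -1.0004) x2=(1.2154, 0.4474, 1.3327)
step 23: x0=(0.4400, -2.1599, -0.3226) x1=(0.7068, -1.4137, -1.0186) x2=(1.2067, 0.4414, 1.3442)
step 24: x0=(0.4359, -2.1879, -0.3105) x1=(0.6936, -1.4124, -1.0370) x2=(1.1980, 0.4354, 1.3557)
step 25: x0=(0.4317, -2.2164, -0.2980) x1=(0.6805, -1.4111, -1.0555) x2=(1.1893, 0.4295, 1.3672)
step 26: x0=(0.4274, -2.2453, -0.2852) x1=(0.6674, -1.4096, -1.0742) x2=(1.1806, 0.4236, 1.3788)
step 27: x0=(0.4230, -2.2747, -0.2721) x1=(0.6544, -1.4081, -1.0930) x2=(1.1719, 0.4178, 1.3904)
step 28: x0=(0.4184, -2.3045, -0.2587) x1=(0.6413, -1.4064, -1.1118) x2=(1.1633, 0.4120, 1.4020)
step 29: x0=(0.4137, -2.3346, -0.2450) x1=(0.6283, -1.4047, -1.1308) x2=(1.1546, 0.4062, 1.4137)
step 30: x0=(0.4090, -2.3652, -0.2311) x1=(0.6153, -1.4029, -1.1499) x2=(1.1460, 0.4005, 1.4254)
step 31: x0=(0.4041, -2.3960, -0.2169) x1=(0.6023, -1.4010, -1.1692) x2=(1.1374, 0.3948, 1.4371)
step 32: x0=(0.3993, -2.4272, -0.2026) x1=(0.5893, -1.3991, -1.1885) x2=(1.1288, 0.3891, 1.4489)
step 33: x0=(0.3943, -2.4586, -0.1880) x1=(0.5764, -1.3970, -1.2078) x2=(1.1202, 0.3835, 1.4607)
step 34: x0=(0.3893, -2.4904, -0.1732) x1=(0.5634, -1.3950, -1.2273) x2=(1.1116, 0.3779, 1.4725)
step 35: x0=(0.3843, -2.5224, -0.1582) x1=(0.5505, -1.3928, -1.2469) x2=(1.1030, 0.3723, 1.4844)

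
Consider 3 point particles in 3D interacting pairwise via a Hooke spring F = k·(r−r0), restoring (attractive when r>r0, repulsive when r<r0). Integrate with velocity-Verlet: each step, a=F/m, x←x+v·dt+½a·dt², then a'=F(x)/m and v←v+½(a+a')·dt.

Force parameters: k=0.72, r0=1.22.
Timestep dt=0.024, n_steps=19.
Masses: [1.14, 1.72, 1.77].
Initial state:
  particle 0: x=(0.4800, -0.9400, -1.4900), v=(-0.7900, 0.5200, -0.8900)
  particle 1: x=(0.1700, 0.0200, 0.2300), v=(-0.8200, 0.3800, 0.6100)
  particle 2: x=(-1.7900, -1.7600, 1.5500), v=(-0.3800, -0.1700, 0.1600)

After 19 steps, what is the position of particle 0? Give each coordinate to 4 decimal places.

(0.0128, -0.7178, -1.6988)

step 0: x0=(0.4800, -0.9400, -1.4900) x1=(0.1700, 0.0200, 0.2300) x2=(-1.7900, -1.7600, 1.5500)
step 1: x0=(0.4607, -0.9276, -1.5109) x1=(0.1502, 0.0289, 0.2447) x2=(-1.7988, -1.7639, 1.5535)
step 2: x0=(0.4409, -0.9152, -1.5307) x1=(0.1301, 0.0376, 0.2593) x2=(-1.8070, -1.7674, 1.5563)
step 3: x0=(0.4204, -0.9029, -1.5495) x1=(0.1099, 0.0458, 0.2740) x2=(-1.8145, -1.7705, 1.5585)
step 4: x0=(0.3993, -0.8907, -1.5673) x1=(0.0893, 0.0537, 0.2887) x2=(-1.8214, -1.7733, 1.5600)
step 5: x0=(0.3776, -0.8785, -1.5839) x1=(0.0685, 0.0613, 0.3033) x2=(-1.8277, -1.7756, 1.5608)
step 6: x0=(0.3553, -0.8664, -1.5995) x1=(0.0475, 0.0685, 0.3180) x2=(-1.8334, -1.7776, 1.5609)
step 7: x0=(0.3324, -0.8544, -1.6140) x1=(0.0263, 0.0753, 0.3326) x2=(-1.8385, -1.7791, 1.5603)
step 8: x0=(0.3089, -0.8425, -1.6274) x1=(0.0048, 0.0818, 0.3472) x2=(-1.8429, -1.7802, 1.5591)
step 9: x0=(0.2848, -0.8307, -1.6397) x1=(-0.0169, 0.0879, 0.3618) x2=(-1.8468, -1.7810, 1.5572)
step 10: x0=(0.2602, -0.8190, -1.6508) x1=(-0.0388, 0.0937, 0.3763) x2=(-1.8501, -1.7813, 1.5545)
step 11: x0=(0.2349, -0.8073, -1.6608) x1=(-0.0609, 0.0991, 0.3907) x2=(-1.8528, -1.7813, 1.5513)
step 12: x0=(0.2091, -0.7958, -1.6697) x1=(-0.0832, 0.1041, 0.4051) x2=(-1.8549, -1.7808, 1.5473)
step 13: x0=(0.1827, -0.7843, -1.6773) x1=(-0.1058, 0.1088, 0.4193) x2=(-1.8564, -1.7799, 1.5427)
step 14: x0=(0.1557, -0.7730, -1.6838) x1=(-0.1286, 0.1131, 0.4336) x2=(-1.8574, -1.7786, 1.5374)
step 15: x0=(0.1282, -0.7617, -1.6892) x1=(-0.1515, 0.1171, 0.4477) x2=(-1.8578, -1.7769, 1.5314)
step 16: x0=(0.1002, -0.7506, -1.6934) x1=(-0.1747, 0.1207, 0.4617) x2=(-1.8577, -1.7747, 1.5248)
step 17: x0=(0.0716, -0.7395, -1.6963) x1=(-0.1980, 0.1240, 0.4756) x2=(-1.8571, -1.7722, 1.5175)
step 18: x0=(0.0425, -0.7286, -1.6981) x1=(-0.2216, 0.1269, 0.4894) x2=(-1.8559, -1.7692, 1.5096)
step 19: x0=(0.0128, -0.7178, -1.6988) x1=(-0.2453, 0.1294, 0.5031) x2=(-1.8542, -1.7659, 1.5010)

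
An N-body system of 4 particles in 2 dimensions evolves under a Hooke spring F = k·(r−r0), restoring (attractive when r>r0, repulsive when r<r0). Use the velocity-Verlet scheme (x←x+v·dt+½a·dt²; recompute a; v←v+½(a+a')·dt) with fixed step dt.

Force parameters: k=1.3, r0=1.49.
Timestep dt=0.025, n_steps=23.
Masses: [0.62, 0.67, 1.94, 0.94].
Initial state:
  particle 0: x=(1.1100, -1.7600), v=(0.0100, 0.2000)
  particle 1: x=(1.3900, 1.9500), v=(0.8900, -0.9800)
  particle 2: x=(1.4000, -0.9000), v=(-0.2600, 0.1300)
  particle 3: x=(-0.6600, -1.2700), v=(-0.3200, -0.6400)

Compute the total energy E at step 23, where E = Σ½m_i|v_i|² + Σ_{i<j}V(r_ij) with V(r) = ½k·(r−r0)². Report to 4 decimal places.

step 0: x0=(1.1100, -1.7600) x1=(1.3900, 1.9500) x2=(1.4000, -0.9000) x3=(-0.6600, -1.2700)
step 1: x0=(1.1100, -1.7538) x1=(1.4114, 1.9221) x2=(1.3934, -0.8964) x3=(-0.6671, -1.2851)
step 2: x0=(1.1096, -1.7454) x1=(1.4310, 1.8876) x2=(1.3867, -0.8920) x3=(-0.6722, -1.2986)
step 3: x0=(1.1087, -1.7348) x1=(1.4488, 1.8466) x2=(1.3797, -0.8869) x3=(-0.6755, -1.3103)
step 4: x0=(1.1075, -1.7221) x1=(1.4648, 1.7992) x2=(1.3727, -0.8811) x3=(-0.6768, -1.3203)
step 5: x0=(1.1058, -1.7074) x1=(1.4789, 1.7456) x2=(1.3654, -0.8746) x3=(-0.6762, -1.3287)
step 6: x0=(1.1037, -1.6908) x1=(1.4911, 1.6859) x2=(1.3580, -0.8674) x3=(-0.6737, -1.3354)
step 7: x0=(1.1013, -1.6724) x1=(1.5014, 1.6205) x2=(1.3505, -0.8596) x3=(-0.6693, -1.3404)
step 8: x0=(1.0985, -1.6523) x1=(1.5098, 1.5495) x2=(1.3429, -0.8512) x3=(-0.6630, -1.3439)
step 9: x0=(1.0953, -1.6308) x1=(1.5163, 1.4733) x2=(1.3351, -0.8422) x3=(-0.6549, -1.3458)
step 10: x0=(1.0919, -1.6079) x1=(1.5209, 1.3921) x2=(1.3272, -0.8327) x3=(-0.6449, -1.3463)
step 11: x0=(1.0881, -1.5838) x1=(1.5237, 1.3063) x2=(1.3191, -0.8226) x3=(-0.6332, -1.3453)
step 12: x0=(1.0840, -1.5586) x1=(1.5246, 1.2161) x2=(1.3110, -0.8120) x3=(-0.6199, -1.3429)
step 13: x0=(1.0796, -1.5326) x1=(1.5238, 1.1220) x2=(1.3028, -0.8010) x3=(-0.6048, -1.3392)
step 14: x0=(1.0749, -1.5059) x1=(1.5213, 1.0243) x2=(1.2945, -0.7895) x3=(-0.5882, -1.3342)
step 15: x0=(1.0700, -1.4788) x1=(1.5172, 0.9234) x2=(1.2861, -0.7777) x3=(-0.5701, -1.3281)
step 16: x0=(1.0648, -1.4513) x1=(1.5115, 0.8197) x2=(1.2776, -0.7655) x3=(-0.5505, -1.3209)
step 17: x0=(1.0593, -1.4237) x1=(1.5044, 0.7135) x2=(1.2691, -0.7530) x3=(-0.5296, -1.3126)
step 18: x0=(1.0535, -1.3962) x1=(1.4959, 0.6054) x2=(1.2605, -0.7403) x3=(-0.5074, -1.3034)
step 19: x0=(1.0475, -1.3690) x1=(1.4861, 0.4957) x2=(1.2519, -0.7273) x3=(-0.4841, -1.2934)
step 20: x0=(1.0413, -1.3423) x1=(1.4753, 0.3848) x2=(1.2432, -0.7141) x3=(-0.4597, -1.2826)
step 21: x0=(1.0348, -1.3162) x1=(1.4635, 0.2731) x2=(1.2344, -0.7008) x3=(-0.4343, -1.2711)
step 22: x0=(1.0280, -1.2910) x1=(1.4508, 0.1611) x2=(1.2257, -0.6874) x3=(-0.4081, -1.2590)
step 23: x0=(1.0210, -1.2669) x1=(1.4375, 0.0492) x2=(1.2168, -0.6740) x3=(-0.3811, -1.2464)
step 0 velocities: v0=(0.0100, 0.2000) v1=(0.8900, -0.9800) v2=(-0.2600, 0.1300) v3=(-0.3200, -0.6400)
step 0: KE=0.9221, PE=8.4914, E=9.4135
step 23 velocities: v0=(-0.2870, 0.9427) v1=(-0.5398, -4.4673) v2=(-0.3545, 0.5384) v3=(1.0900, 0.5129)
step 23: KE=8.1694, PE=1.2367, E=9.4061

9.4061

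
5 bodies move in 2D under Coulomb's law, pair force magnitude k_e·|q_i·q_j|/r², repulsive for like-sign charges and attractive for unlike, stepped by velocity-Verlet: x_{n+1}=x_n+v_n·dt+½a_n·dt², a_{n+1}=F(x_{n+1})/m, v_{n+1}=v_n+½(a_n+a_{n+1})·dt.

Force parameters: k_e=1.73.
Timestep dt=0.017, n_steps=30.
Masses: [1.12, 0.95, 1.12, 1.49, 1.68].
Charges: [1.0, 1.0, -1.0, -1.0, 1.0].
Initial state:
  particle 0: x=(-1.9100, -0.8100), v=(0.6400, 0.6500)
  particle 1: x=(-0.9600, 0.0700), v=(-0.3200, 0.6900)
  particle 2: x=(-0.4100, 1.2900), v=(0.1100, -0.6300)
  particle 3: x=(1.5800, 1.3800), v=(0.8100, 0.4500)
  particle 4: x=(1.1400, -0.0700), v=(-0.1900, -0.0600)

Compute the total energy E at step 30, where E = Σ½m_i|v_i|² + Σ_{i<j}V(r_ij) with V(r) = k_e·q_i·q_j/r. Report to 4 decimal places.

0.2526

step 0: x0=(-1.9100, -0.8100) x1=(-0.9600, 0.0700) x2=(-0.4100, 1.2900) x3=(1.5800, 1.3800) x4=(1.1400, -0.0700)
step 1: x0=(-1.8992, -0.7990) x1=(-0.9653, 0.0820) x2=(-0.4082, 1.2791) x3=(1.5938, 1.3876) x4=(1.1368, -0.0709)
step 2: x0=(-1.8886, -0.7882) x1=(-0.9703, 0.0945) x2=(-0.4066, 1.2679) x3=(1.6075, 1.3950) x4=(1.1337, -0.0717)
step 3: x0=(-1.8782, -0.7774) x1=(-0.9750, 0.1076) x2=(-0.4052, 1.2562) x3=(1.6213, 1.4022) x4=(1.1307, -0.0723)
step 4: x0=(-1.8679, -0.7668) x1=(-0.9794, 0.1212) x2=(-0.4040, 1.2442) x3=(1.6350, 1.4093) x4=(1.1277, -0.0727)
step 5: x0=(-1.8578, -0.7564) x1=(-0.9834, 0.1354) x2=(-0.4029, 1.2318) x3=(1.6487, 1.4163) x4=(1.1249, -0.0730)
step 6: x0=(-1.8480, -0.7461) x1=(-0.9871, 0.1501) x2=(-0.4021, 1.2191) x3=(1.6624, 1.4231) x4=(1.1221, -0.0731)
step 7: x0=(-1.8383, -0.7359) x1=(-0.9905, 0.1655) x2=(-0.4015, 1.2059) x3=(1.6760, 1.4297) x4=(1.1194, -0.0730)
step 8: x0=(-1.8287, -0.7259) x1=(-0.9935, 0.1815) x2=(-0.4010, 1.1923) x3=(1.6897, 1.4362) x4=(1.1168, -0.0728)
step 9: x0=(-1.8194, -0.7160) x1=(-0.9961, 0.1981) x2=(-0.4008, 1.1782) x3=(1.7033, 1.4426) x4=(1.1142, -0.0725)
step 10: x0=(-1.8102, -0.7063) x1=(-0.9984, 0.2153) x2=(-0.4009, 1.1637) x3=(1.7169, 1.4488) x4=(1.1117, -0.0719)
step 11: x0=(-1.8012, -0.6967) x1=(-1.0003, 0.2332) x2=(-0.4012, 1.1488) x3=(1.7305, 1.4549) x4=(1.1094, -0.0713)
step 12: x0=(-1.7924, -0.6873) x1=(-1.0018, 0.2518) x2=(-0.4017, 1.1334) x3=(1.7441, 1.4609) x4=(1.1070, -0.0705)
step 13: x0=(-1.7837, -0.6780) x1=(-1.0028, 0.2710) x2=(-0.4025, 1.1175) x3=(1.7576, 1.4668) x4=(1.1048, -0.0695)
step 14: x0=(-1.7752, -0.6689) x1=(-1.0034, 0.2910) x2=(-0.4036, 1.1012) x3=(1.7711, 1.4725) x4=(1.1027, -0.0684)
step 15: x0=(-1.7669, -0.6600) x1=(-1.0035, 0.3117) x2=(-0.4050, 1.0843) x3=(1.7845, 1.4781) x4=(1.1006, -0.0671)
step 16: x0=(-1.7587, -0.6512) x1=(-1.0032, 0.3331) x2=(-0.4068, 1.0669) x3=(1.7980, 1.4836) x4=(1.0986, -0.0657)
step 17: x0=(-1.7506, -0.6426) x1=(-1.0023, 0.3553) x2=(-0.4089, 1.0489) x3=(1.8114, 1.4889) x4=(1.0966, -0.0642)
step 18: x0=(-1.7427, -0.6341) x1=(-1.0009, 0.3784) x2=(-0.4114, 1.0303) x3=(1.8247, 1.4942) x4=(1.0948, -0.0625)
step 19: x0=(-1.7350, -0.6258) x1=(-0.9988, 0.4022) x2=(-0.4143, 1.0112) x3=(1.8381, 1.4993) x4=(1.0930, -0.0607)
step 20: x0=(-1.7273, -0.6176) x1=(-0.9962, 0.4269) x2=(-0.4177, 0.9914) x3=(1.8514, 1.5043) x4=(1.0913, -0.0588)
step 21: x0=(-1.7198, -0.6095) x1=(-0.9928, 0.4524) x2=(-0.4216, 0.9710) x3=(1.8646, 1.5092) x4=(1.0896, -0.0567)
step 22: x0=(-1.7124, -0.6016) x1=(-0.9887, 0.4789) x2=(-0.4261, 0.9499) x3=(1.8778, 1.5141) x4=(1.0880, -0.0545)
step 23: x0=(-1.7051, -0.5938) x1=(-0.9836, 0.5062) x2=(-0.4313, 0.9281) x3=(1.8910, 1.5188) x4=(1.0865, -0.0522)
step 24: x0=(-1.6979, -0.5862) x1=(-0.9777, 0.5346) x2=(-0.4373, 0.9055) x3=(1.9042, 1.5234) x4=(1.0851, -0.0497)
step 25: x0=(-1.6909, -0.5787) x1=(-0.9706, 0.5639) x2=(-0.4441, 0.8822) x3=(1.9172, 1.5279) x4=(1.0837, -0.0472)
step 26: x0=(-1.6838, -0.5713) x1=(-0.9622, 0.5943) x2=(-0.4520, 0.8581) x3=(1.9303, 1.5323) x4=(1.0824, -0.0445)
step 27: x0=(-1.6769, -0.5639) x1=(-0.9523, 0.6257) x2=(-0.4611, 0.8331) x3=(1.9433, 1.5366) x4=(1.0811, -0.0417)
step 28: x0=(-1.6700, -0.5567) x1=(-0.9406, 0.6581) x2=(-0.4717, 0.8074) x3=(1.9562, 1.5408) x4=(1.0799, -0.0387)
step 29: x0=(-1.6632, -0.5496) x1=(-0.9267, 0.6914) x2=(-0.4841, 0.7809) x3=(1.9691, 1.5449) x4=(1.0787, -0.0357)
step 30: x0=(-1.6565, -0.5425) x1=(-0.9103, 0.7255) x2=(-0.4986, 0.7538) x3=(1.9819, 1.5489) x4=(1.0777, -0.0326)
step 0 velocities: v0=(0.6400, 0.6500) v1=(-0.3200, 0.6900) v2=(0.1100, -0.6300) v3=(0.8100, 0.4500) v4=(-0.1900, -0.0600)
step 0: KE=1.6428, PE=-1.3914, E=0.2515
step 30 velocities: v0=(0.3962, 0.4129) v1=(1.0604, 2.0205) v2=(-0.9341, -1.6053) v3=(0.7536, 0.2335) v4=(-0.0619, 0.1879)
step 30: KE=5.0849, PE=-4.8323, E=0.2526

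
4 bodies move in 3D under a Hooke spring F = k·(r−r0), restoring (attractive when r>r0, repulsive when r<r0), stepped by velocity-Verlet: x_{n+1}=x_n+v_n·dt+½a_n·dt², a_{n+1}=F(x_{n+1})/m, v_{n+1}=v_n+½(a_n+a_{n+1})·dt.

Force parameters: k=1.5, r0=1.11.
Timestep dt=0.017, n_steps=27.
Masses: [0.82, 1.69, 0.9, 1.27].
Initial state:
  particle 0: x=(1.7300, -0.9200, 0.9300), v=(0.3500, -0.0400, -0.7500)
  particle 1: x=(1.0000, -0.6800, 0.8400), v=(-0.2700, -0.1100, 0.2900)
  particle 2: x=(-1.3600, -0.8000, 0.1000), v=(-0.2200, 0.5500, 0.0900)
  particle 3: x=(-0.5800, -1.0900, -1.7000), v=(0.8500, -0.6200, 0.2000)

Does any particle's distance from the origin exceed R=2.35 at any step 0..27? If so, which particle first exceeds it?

no

step 0: x0=(1.7300, -0.9200, 0.9300) x1=(1.0000, -0.6800, 0.8400) x2=(-1.3600, -0.8000, 0.1000) x3=(-0.5800, -1.0900, -1.7000)
step 1: x0=(1.7351, -0.9207, 0.9166) x1=(0.9951, -0.6819, 0.8447) x2=(-1.3629, -0.7907, 0.1016) x3=(-0.5652, -1.1005, -1.6959)
step 2: x0=(1.7384, -0.9215, 0.9021) x1=(0.9895, -0.6839, 0.8488) x2=(-1.3639, -0.7814, 0.1032) x3=(-0.5496, -1.1107, -1.6903)
step 3: x0=(1.7400, -0.9224, 0.8863) x1=(0.9832, -0.6859, 0.8524) x2=(-1.3633, -0.7723, 0.1049) x3=(-0.5333, -1.1208, -1.6834)
step 4: x0=(1.7399, -0.9233, 0.8694) x1=(0.9763, -0.6879, 0.8555) x2=(-1.3608, -0.7632, 0.1067) x3=(-0.5162, -1.1307, -1.6750)
step 5: x0=(1.7381, -0.9243, 0.8513) x1=(0.9688, -0.6901, 0.8581) x2=(-1.3565, -0.7543, 0.1085) x3=(-0.4985, -1.1404, -1.6652)
step 6: x0=(1.7346, -0.9254, 0.8320) x1=(0.9606, -0.6923, 0.8602) x2=(-1.3505, -0.7455, 0.1104) x3=(-0.4800, -1.1499, -1.6541)
step 7: x0=(1.7294, -0.9265, 0.8116) x1=(0.9518, -0.6945, 0.8618) x2=(-1.3428, -0.7368, 0.1123) x3=(-0.4609, -1.1592, -1.6416)
step 8: x0=(1.7225, -0.9277, 0.7901) x1=(0.9424, -0.6968, 0.8629) x2=(-1.3333, -0.7282, 0.1142) x3=(-0.4411, -1.1683, -1.6277)
step 9: x0=(1.7139, -0.9289, 0.7675) x1=(0.9323, -0.6992, 0.8635) x2=(-1.3220, -0.7198, 0.1162) x3=(-0.4207, -1.1771, -1.6125)
step 10: x0=(1.7038, -0.9302, 0.7439) x1=(0.9217, -0.7016, 0.8636) x2=(-1.3091, -0.7116, 0.1182) x3=(-0.3996, -1.1857, -1.5960)
step 11: x0=(1.6920, -0.9316, 0.7192) x1=(0.9105, -0.7041, 0.8632) x2=(-1.2944, -0.7035, 0.1202) x3=(-0.3780, -1.1941, -1.5781)
step 12: x0=(1.6787, -0.9330, 0.6935) x1=(0.8987, -0.7066, 0.8624) x2=(-1.2781, -0.6956, 0.1222) x3=(-0.3558, -1.2023, -1.5591)
step 13: x0=(1.6638, -0.9345, 0.6668) x1=(0.8864, -0.7092, 0.8611) x2=(-1.2602, -0.6879, 0.1242) x3=(-0.3330, -1.2102, -1.5388)
step 14: x0=(1.6474, -0.9360, 0.6392) x1=(0.8736, -0.7118, 0.8594) x2=(-1.2406, -0.6803, 0.1263) x3=(-0.3096, -1.2179, -1.5172)
step 15: x0=(1.6296, -0.9375, 0.6107) x1=(0.8602, -0.7145, 0.8572) x2=(-1.2195, -0.6730, 0.1283) x3=(-0.2858, -1.2254, -1.4946)
step 16: x0=(1.6104, -0.9391, 0.5813) x1=(0.8464, -0.7173, 0.8546) x2=(-1.1968, -0.6659, 0.1303) x3=(-0.2615, -1.2326, -1.4707)
step 17: x0=(1.5898, -0.9408, 0.5510) x1=(0.8320, -0.7201, 0.8516) x2=(-1.1726, -0.6590, 0.1322) x3=(-0.2367, -1.2395, -1.4458)
step 18: x0=(1.5678, -0.9425, 0.5199) x1=(0.8172, -0.7229, 0.8482) x2=(-1.1470, -0.6522, 0.1341) x3=(-0.2114, -1.2462, -1.4197)
step 19: x0=(1.5446, -0.9442, 0.4881) x1=(0.8020, -0.7258, 0.8444) x2=(-1.1199, -0.6458, 0.1360) x3=(-0.1858, -1.2527, -1.3926)
step 20: x0=(1.5202, -0.9460, 0.4555) x1=(0.7863, -0.7288, 0.8402) x2=(-1.0915, -0.6395, 0.1379) x3=(-0.1597, -1.2589, -1.3645)
step 21: x0=(1.4945, -0.9478, 0.4222) x1=(0.7702, -0.7318, 0.8357) x2=(-1.0618, -0.6335, 0.1396) x3=(-0.1333, -1.2649, -1.3355)
step 22: x0=(1.4678, -0.9496, 0.3883) x1=(0.7537, -0.7348, 0.8308) x2=(-1.0308, -0.6276, 0.1414) x3=(-0.1065, -1.2706, -1.3055)
step 23: x0=(1.4399, -0.9514, 0.3538) x1=(0.7369, -0.7379, 0.8256) x2=(-0.9986, -0.6221, 0.1430) x3=(-0.0795, -1.2761, -1.2747)
step 24: x0=(1.4111, -0.9533, 0.3187) x1=(0.7197, -0.7410, 0.8201) x2=(-0.9652, -0.6167, 0.1446) x3=(-0.0521, -1.2814, -1.2429)
step 25: x0=(1.3813, -0.9552, 0.2831) x1=(0.7023, -0.7442, 0.8143) x2=(-0.9308, -0.6116, 0.1461) x3=(-0.0245, -1.2864, -1.2104)
step 26: x0=(1.3506, -0.9571, 0.2470) x1=(0.6845, -0.7474, 0.8082) x2=(-0.8952, -0.6067, 0.1475) x3=(0.0034, -1.2912, -1.1772)
step 27: x0=(1.3190, -0.9590, 0.2105) x1=(0.6664, -0.7507, 0.8018) x2=(-0.8588, -0.6021, 0.1488) x3=(0.0314, -1.2958, -1.1432)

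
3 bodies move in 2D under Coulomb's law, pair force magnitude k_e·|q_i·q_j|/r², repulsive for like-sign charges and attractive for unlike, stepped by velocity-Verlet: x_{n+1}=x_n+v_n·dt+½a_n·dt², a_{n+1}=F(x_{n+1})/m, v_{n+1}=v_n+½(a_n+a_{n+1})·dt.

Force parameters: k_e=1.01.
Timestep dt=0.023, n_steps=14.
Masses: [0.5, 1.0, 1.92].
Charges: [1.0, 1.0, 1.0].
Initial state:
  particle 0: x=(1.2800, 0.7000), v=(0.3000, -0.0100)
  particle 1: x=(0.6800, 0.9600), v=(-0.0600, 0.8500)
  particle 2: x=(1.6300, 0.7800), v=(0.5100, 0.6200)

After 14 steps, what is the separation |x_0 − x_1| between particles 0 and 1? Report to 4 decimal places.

step 0: x0=(1.2800, 0.7000) x1=(0.6800, 0.9600) x2=(1.6300, 0.7800)
step 1: x0=(1.2840, 0.6983) x1=(0.6778, 0.9799) x2=(1.6429, 0.7945)
step 2: x0=(1.2827, 0.6937) x1=(0.6739, 1.0003) x2=(1.6581, 0.8094)
step 3: x0=(1.2768, 0.6860) x1=(0.6685, 1.0214) x2=(1.6752, 0.8248)
step 4: x0=(1.2672, 0.6752) x1=(0.6616, 1.0431) x2=(1.6941, 0.8407)
step 5: x0=(1.2547, 0.6614) x1=(0.6534, 1.0655) x2=(1.7145, 0.8570)
step 6: x0=(1.2399, 0.6449) x1=(0.6438, 1.0885) x2=(1.7361, 0.8737)
step 7: x0=(1.2235, 0.6257) x1=(0.6330, 1.1121) x2=(1.7588, 0.8908)
step 8: x0=(1.2057, 0.6040) x1=(0.6212, 1.1365) x2=(1.7824, 0.9081)
step 9: x0=(1.1870, 0.5800) x1=(0.6083, 1.1614) x2=(1.8068, 0.9258)
step 10: x0=(1.1676, 0.5539) x1=(0.5945, 1.1871) x2=(1.8319, 0.9436)
step 11: x0=(1.1476, 0.5257) x1=(0.5800, 1.2133) x2=(1.8575, 0.9617)
step 12: x0=(1.1271, 0.4957) x1=(0.5646, 1.2401) x2=(1.8836, 0.9799)
step 13: x0=(1.1062, 0.4640) x1=(0.5486, 1.2674) x2=(1.9102, 0.9983)
step 14: x0=(1.0851, 0.4308) x1=(0.5320, 1.2953) x2=(1.9371, 1.0168)

1.0263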